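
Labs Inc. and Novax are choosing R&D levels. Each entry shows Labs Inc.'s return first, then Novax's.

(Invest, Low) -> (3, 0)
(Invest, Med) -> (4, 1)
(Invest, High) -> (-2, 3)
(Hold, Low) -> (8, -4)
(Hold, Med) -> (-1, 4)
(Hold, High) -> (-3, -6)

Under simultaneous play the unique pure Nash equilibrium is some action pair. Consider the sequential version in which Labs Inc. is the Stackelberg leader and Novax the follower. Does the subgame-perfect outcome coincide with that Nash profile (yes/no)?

no

Solve by backward induction (Labs Inc. leads).
- Invest → Novax plays High (best of 0, 1, 3); Labs Inc. gets -2.
- Hold → Novax plays Med (best of -4, 4, -6); Labs Inc. gets -1.
Labs Inc.'s induced payoffs are -2, -1, so Labs Inc. commits to Hold. Subgame-perfect outcome: (Hold, Med) with payoffs (-1, 4).
Under simultaneous play:
Labs Inc.'s best replies: Low→Hold; Med→Invest; High→Invest.
Novax's best replies: Invest→High; Hold→Med.
The unique mutual best reply is (Invest, High), giving (-2, 3).
Sequential outcome (Hold, Med) differs from the Nash profile (Invest, High).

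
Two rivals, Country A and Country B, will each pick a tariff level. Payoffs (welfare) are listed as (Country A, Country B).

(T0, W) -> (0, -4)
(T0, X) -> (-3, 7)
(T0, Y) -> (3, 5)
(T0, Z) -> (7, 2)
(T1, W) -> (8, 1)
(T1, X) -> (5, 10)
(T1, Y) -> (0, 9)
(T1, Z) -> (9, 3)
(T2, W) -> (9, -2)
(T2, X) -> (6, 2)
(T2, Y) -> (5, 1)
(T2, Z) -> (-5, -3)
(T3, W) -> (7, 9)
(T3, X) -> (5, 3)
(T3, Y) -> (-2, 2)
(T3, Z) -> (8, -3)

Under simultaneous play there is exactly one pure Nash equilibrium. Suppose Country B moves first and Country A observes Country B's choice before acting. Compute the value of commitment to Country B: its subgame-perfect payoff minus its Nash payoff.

1

Country A best-responds to each possible Country B move:
- W → Country A plays T2 (best of 0, 8, 9, 7); Country B gets -2.
- X → Country A plays T2 (best of -3, 5, 6, 5); Country B gets 2.
- Y → Country A plays T2 (best of 3, 0, 5, -2); Country B gets 1.
- Z → Country A plays T1 (best of 7, 9, -5, 8); Country B gets 3.
Country B's induced payoffs are -2, 2, 1, 3, so Country B commits to Z. Subgame-perfect outcome: (T1, Z) with payoffs (9, 3).
Now find the simultaneous Nash equilibrium.
Country A's best replies: W→T2; X→T2; Y→T2; Z→T1.
Country B's best replies: T0→X; T1→X; T2→X; T3→W.
Only (T2, X) has each player best-responding; Nash payoffs (6, 2).
Country B's commitment gain: 3 − 2 = 1.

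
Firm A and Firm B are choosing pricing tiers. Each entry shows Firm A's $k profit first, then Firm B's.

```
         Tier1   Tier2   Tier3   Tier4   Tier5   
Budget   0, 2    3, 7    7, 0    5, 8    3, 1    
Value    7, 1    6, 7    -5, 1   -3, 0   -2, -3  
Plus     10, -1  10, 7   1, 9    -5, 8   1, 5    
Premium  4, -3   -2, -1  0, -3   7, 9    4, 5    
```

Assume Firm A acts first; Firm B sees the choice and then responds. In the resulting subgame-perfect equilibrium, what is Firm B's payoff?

Backward induction with Firm A moving first.
- Budget → Firm B plays Tier4 (best of 2, 7, 0, 8, 1); Firm A gets 5.
- Value → Firm B plays Tier2 (best of 1, 7, 1, 0, -3); Firm A gets 6.
- Plus → Firm B plays Tier3 (best of -1, 7, 9, 8, 5); Firm A gets 1.
- Premium → Firm B plays Tier4 (best of -3, -1, -3, 9, 5); Firm A gets 7.
Among 5, 6, 1, 7, the best is 7 at Premium. Subgame-perfect outcome: (Premium, Tier4) with payoffs (7, 9).

9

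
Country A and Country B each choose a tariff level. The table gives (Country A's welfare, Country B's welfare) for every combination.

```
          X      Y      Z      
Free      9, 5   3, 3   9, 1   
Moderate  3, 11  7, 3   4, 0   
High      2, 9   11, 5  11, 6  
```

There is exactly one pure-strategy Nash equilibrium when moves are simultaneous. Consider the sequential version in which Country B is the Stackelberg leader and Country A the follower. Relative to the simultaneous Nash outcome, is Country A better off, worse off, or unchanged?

Work backward from Country A's decision.
- X: Country A compares 9, 3, 2 and picks Free; Country B would get 5.
- Y: Country A compares 3, 7, 11 and picks High; Country B would get 5.
- Z: Country A compares 9, 4, 11 and picks High; Country B would get 6.
Country B's induced payoffs are 5, 5, 6, so Country B commits to Z. Subgame-perfect outcome: (High, Z) with payoffs (11, 6).
Under simultaneous play:
Country A's best replies: X→Free; Y→High; Z→High.
Country B's best replies: Free→X; Moderate→X; High→X.
The unique mutual best reply is (Free, X), giving (9, 5).
Country A earns 11 sequentially versus 9 at the Nash outcome: better off.

better off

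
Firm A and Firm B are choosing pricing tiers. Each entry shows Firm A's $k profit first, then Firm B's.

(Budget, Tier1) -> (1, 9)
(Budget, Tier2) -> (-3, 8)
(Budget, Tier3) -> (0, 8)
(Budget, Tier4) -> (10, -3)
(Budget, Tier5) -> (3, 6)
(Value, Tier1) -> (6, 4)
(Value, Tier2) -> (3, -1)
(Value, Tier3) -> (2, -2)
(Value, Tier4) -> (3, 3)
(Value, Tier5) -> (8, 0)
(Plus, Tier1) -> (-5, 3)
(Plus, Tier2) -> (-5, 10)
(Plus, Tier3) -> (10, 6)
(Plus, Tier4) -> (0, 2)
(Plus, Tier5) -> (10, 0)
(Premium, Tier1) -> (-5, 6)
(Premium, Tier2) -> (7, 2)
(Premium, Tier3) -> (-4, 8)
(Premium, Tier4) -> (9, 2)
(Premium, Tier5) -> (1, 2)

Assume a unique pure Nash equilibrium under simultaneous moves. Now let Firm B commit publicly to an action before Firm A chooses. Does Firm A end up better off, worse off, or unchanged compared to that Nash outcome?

Work backward from Firm A's decision.
- Tier1: BR = Value, leader payoff 4.
- Tier2: BR = Premium, leader payoff 2.
- Tier3: BR = Plus, leader payoff 6.
- Tier4: BR = Budget, leader payoff -3.
- Tier5: BR = Plus, leader payoff 0.
Maximizing over 4, 2, 6, -3, 0, Firm B chooses Tier3. Subgame-perfect outcome: (Plus, Tier3) with payoffs (10, 6).
Under simultaneous play:
Firm A's best replies: Tier1→Value; Tier2→Premium; Tier3→Plus; Tier4→Budget; Tier5→Plus.
Firm B's best replies: Budget→Tier1; Value→Tier1; Plus→Tier2; Premium→Tier3.
Only (Value, Tier1) has each player best-responding; Nash payoffs (6, 4).
Firm A earns 10 sequentially versus 6 at the Nash outcome: better off.

better off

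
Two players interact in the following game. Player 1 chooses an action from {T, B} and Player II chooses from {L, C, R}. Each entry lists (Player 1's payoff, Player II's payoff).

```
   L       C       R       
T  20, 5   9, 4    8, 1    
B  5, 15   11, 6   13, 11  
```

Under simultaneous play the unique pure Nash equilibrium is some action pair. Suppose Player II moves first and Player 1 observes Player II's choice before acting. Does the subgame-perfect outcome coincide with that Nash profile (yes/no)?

Solve by backward induction (Player II leads).
- L → Player 1 plays T (best of 20, 5); Player II gets 5.
- C → Player 1 plays B (best of 9, 11); Player II gets 6.
- R → Player 1 plays B (best of 8, 13); Player II gets 11.
Among 5, 6, 11, the best is 11 at R. Subgame-perfect outcome: (B, R) with payoffs (13, 11).
Now find the simultaneous Nash equilibrium.
Player 1's best replies: L→T; C→B; R→B.
Player II's best replies: T→L; B→L.
Only (T, L) has each player best-responding; Nash payoffs (20, 5).
Sequential outcome (B, R) differs from the Nash profile (T, L).

no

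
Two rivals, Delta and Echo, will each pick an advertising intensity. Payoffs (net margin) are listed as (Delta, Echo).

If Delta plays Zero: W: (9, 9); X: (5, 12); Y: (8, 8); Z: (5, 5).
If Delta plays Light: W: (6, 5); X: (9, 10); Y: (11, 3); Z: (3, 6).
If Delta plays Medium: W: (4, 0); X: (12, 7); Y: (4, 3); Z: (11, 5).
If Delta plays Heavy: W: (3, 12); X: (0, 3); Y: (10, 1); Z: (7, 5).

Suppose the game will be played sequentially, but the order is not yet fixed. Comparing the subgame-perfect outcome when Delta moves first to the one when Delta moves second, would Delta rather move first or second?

If Delta leads: Echo's best replies are Zero→X, Light→X, Medium→X, Heavy→W; Delta's induced payoffs 5, 9, 12, 3; outcome (Medium, X), payoffs (12, 7).
If Echo leads: Delta's best replies are W→Zero, X→Medium, Y→Light, Z→Medium; Echo's induced payoffs 9, 7, 3, 5; outcome (Zero, W), payoffs (9, 9).
Delta gets 12 moving first and 9 moving second, so Delta prefers to move first.

first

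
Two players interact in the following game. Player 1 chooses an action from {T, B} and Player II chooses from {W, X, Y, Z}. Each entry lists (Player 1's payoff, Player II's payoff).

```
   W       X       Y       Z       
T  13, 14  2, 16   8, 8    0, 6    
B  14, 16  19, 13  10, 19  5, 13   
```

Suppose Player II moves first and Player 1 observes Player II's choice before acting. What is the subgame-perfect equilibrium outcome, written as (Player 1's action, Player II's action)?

(B, Y)

Player 1 best-responds to each possible Player II move:
- W: Player 1 compares 13, 14 and picks B; Player II would get 16.
- X: Player 1 compares 2, 19 and picks B; Player II would get 13.
- Y: Player 1 compares 8, 10 and picks B; Player II would get 19.
- Z: Player 1 compares 0, 5 and picks B; Player II would get 13.
Player II's induced payoffs are 16, 13, 19, 13, so Player II commits to Y. Subgame-perfect outcome: (B, Y) with payoffs (10, 19).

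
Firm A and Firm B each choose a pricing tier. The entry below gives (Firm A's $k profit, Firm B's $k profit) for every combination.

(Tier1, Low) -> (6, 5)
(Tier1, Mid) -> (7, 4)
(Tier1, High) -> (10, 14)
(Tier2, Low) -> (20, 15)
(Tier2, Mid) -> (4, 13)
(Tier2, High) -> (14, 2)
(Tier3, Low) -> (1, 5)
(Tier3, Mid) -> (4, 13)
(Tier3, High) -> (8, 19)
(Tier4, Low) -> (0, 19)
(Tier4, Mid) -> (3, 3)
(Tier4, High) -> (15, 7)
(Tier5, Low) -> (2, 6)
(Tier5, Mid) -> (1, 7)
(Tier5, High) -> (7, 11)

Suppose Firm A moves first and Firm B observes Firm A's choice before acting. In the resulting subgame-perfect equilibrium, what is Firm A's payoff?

Firm B best-responds to each possible Firm A move:
- Tier1: BR = High, leader payoff 10.
- Tier2: BR = Low, leader payoff 20.
- Tier3: BR = High, leader payoff 8.
- Tier4: BR = Low, leader payoff 0.
- Tier5: BR = High, leader payoff 7.
Among 10, 20, 8, 0, 7, the best is 20 at Tier2. Subgame-perfect outcome: (Tier2, Low) with payoffs (20, 15).

20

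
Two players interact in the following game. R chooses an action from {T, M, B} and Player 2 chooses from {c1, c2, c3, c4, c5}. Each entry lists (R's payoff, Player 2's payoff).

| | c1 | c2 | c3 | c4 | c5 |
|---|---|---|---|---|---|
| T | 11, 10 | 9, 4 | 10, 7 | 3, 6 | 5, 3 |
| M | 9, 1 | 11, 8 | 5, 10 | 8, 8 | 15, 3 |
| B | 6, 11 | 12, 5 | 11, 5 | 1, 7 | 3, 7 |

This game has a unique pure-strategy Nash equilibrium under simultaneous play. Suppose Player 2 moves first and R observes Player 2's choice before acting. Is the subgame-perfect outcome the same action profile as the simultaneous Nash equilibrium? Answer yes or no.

Solve by backward induction (Player 2 leads).
- c1 → R plays T (best of 11, 9, 6); Player 2 gets 10.
- c2 → R plays B (best of 9, 11, 12); Player 2 gets 5.
- c3 → R plays B (best of 10, 5, 11); Player 2 gets 5.
- c4 → R plays M (best of 3, 8, 1); Player 2 gets 8.
- c5 → R plays M (best of 5, 15, 3); Player 2 gets 3.
Among 10, 5, 5, 8, 3, the best is 10 at c1. Subgame-perfect outcome: (T, c1) with payoffs (11, 10).
Under simultaneous play:
R's best replies: c1→T; c2→B; c3→B; c4→M; c5→M.
Player 2's best replies: T→c1; M→c3; B→c1.
Only (T, c1) has each player best-responding; Nash payoffs (11, 10).
Sequential outcome (T, c1) coincides with the Nash profile (T, c1).

yes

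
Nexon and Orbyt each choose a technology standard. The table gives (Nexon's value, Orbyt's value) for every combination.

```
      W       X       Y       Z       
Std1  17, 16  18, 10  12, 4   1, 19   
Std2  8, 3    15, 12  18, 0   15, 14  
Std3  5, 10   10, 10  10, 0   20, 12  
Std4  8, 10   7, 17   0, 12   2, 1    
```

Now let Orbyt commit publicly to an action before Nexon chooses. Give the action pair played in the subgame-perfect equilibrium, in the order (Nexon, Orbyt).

(Std1, W)

Backward induction with Orbyt moving first.
- W: Nexon compares 17, 8, 5, 8 and picks Std1; Orbyt would get 16.
- X: Nexon compares 18, 15, 10, 7 and picks Std1; Orbyt would get 10.
- Y: Nexon compares 12, 18, 10, 0 and picks Std2; Orbyt would get 0.
- Z: Nexon compares 1, 15, 20, 2 and picks Std3; Orbyt would get 12.
Orbyt's induced payoffs are 16, 10, 0, 12, so Orbyt commits to W. Subgame-perfect outcome: (Std1, W) with payoffs (17, 16).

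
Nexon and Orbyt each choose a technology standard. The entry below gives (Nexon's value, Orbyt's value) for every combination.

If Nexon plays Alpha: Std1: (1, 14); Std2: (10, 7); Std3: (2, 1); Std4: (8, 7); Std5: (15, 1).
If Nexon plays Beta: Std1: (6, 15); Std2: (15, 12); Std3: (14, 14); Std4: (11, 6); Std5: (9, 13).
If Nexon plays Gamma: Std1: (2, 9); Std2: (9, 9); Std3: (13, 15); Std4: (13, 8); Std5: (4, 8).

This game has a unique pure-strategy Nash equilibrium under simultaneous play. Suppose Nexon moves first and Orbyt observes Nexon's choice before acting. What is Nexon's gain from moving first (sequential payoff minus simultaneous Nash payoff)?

7

Orbyt best-responds to each possible Nexon move:
- Alpha: BR = Std1, leader payoff 1.
- Beta: BR = Std1, leader payoff 6.
- Gamma: BR = Std3, leader payoff 13.
Among 1, 6, 13, the best is 13 at Gamma. Subgame-perfect outcome: (Gamma, Std3) with payoffs (13, 15).
Now find the simultaneous Nash equilibrium.
Nexon's best replies: Std1→Beta; Std2→Beta; Std3→Beta; Std4→Gamma; Std5→Alpha.
Orbyt's best replies: Alpha→Std1; Beta→Std1; Gamma→Std3.
Only (Beta, Std1) has each player best-responding; Nash payoffs (6, 15).
Nexon's commitment gain: 13 − 6 = 7.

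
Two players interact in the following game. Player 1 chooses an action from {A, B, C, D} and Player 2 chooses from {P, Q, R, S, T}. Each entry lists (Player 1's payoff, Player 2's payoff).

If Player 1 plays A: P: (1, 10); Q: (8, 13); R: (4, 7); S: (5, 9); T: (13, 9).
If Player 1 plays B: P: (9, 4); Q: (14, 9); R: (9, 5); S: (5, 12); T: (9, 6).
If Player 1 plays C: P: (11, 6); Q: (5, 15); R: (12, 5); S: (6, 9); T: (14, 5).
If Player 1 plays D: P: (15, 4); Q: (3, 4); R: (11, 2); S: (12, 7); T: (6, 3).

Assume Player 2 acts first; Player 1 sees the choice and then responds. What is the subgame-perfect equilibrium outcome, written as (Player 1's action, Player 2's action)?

(B, Q)

Backward induction with Player 2 moving first.
- P → Player 1 plays D (best of 1, 9, 11, 15); Player 2 gets 4.
- Q → Player 1 plays B (best of 8, 14, 5, 3); Player 2 gets 9.
- R → Player 1 plays C (best of 4, 9, 12, 11); Player 2 gets 5.
- S → Player 1 plays D (best of 5, 5, 6, 12); Player 2 gets 7.
- T → Player 1 plays C (best of 13, 9, 14, 6); Player 2 gets 5.
Maximizing over 4, 9, 5, 7, 5, Player 2 chooses Q. Subgame-perfect outcome: (B, Q) with payoffs (14, 9).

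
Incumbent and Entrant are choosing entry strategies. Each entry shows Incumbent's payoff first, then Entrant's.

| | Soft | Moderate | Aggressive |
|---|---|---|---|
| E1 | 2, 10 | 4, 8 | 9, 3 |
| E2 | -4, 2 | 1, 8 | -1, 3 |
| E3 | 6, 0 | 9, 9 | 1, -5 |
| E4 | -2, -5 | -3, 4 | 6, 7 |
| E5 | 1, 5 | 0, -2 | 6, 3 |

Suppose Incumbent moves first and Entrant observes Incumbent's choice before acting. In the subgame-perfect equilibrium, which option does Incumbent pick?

E3

Backward induction with Incumbent moving first.
- E1 → Entrant plays Soft (best of 10, 8, 3); Incumbent gets 2.
- E2 → Entrant plays Moderate (best of 2, 8, 3); Incumbent gets 1.
- E3 → Entrant plays Moderate (best of 0, 9, -5); Incumbent gets 9.
- E4 → Entrant plays Aggressive (best of -5, 4, 7); Incumbent gets 6.
- E5 → Entrant plays Soft (best of 5, -2, 3); Incumbent gets 1.
Among 2, 1, 9, 6, 1, the best is 9 at E3. Subgame-perfect outcome: (E3, Moderate) with payoffs (9, 9).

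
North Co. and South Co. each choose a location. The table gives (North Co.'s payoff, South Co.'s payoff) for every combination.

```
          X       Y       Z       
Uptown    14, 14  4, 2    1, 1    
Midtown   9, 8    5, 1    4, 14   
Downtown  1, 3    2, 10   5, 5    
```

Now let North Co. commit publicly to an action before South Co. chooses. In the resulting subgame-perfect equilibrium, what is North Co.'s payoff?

14

Work backward from South Co.'s decision.
- Uptown → South Co. plays X (best of 14, 2, 1); North Co. gets 14.
- Midtown → South Co. plays Z (best of 8, 1, 14); North Co. gets 4.
- Downtown → South Co. plays Y (best of 3, 10, 5); North Co. gets 2.
Among 14, 4, 2, the best is 14 at Uptown. Subgame-perfect outcome: (Uptown, X) with payoffs (14, 14).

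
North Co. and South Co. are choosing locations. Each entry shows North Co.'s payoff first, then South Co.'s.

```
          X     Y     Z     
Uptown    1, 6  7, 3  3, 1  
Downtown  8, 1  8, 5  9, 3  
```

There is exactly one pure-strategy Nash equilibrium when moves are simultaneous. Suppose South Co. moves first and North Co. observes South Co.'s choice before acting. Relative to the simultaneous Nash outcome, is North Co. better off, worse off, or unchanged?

unchanged

Backward induction with South Co. moving first.
- X: BR = Downtown, leader payoff 1.
- Y: BR = Downtown, leader payoff 5.
- Z: BR = Downtown, leader payoff 3.
Among 1, 5, 3, the best is 5 at Y. Subgame-perfect outcome: (Downtown, Y) with payoffs (8, 5).
Under simultaneous play:
North Co.'s best replies: X→Downtown; Y→Downtown; Z→Downtown.
South Co.'s best replies: Uptown→X; Downtown→Y.
Only (Downtown, Y) has each player best-responding; Nash payoffs (8, 5).
North Co. earns 8 sequentially versus 8 at the Nash outcome: unchanged.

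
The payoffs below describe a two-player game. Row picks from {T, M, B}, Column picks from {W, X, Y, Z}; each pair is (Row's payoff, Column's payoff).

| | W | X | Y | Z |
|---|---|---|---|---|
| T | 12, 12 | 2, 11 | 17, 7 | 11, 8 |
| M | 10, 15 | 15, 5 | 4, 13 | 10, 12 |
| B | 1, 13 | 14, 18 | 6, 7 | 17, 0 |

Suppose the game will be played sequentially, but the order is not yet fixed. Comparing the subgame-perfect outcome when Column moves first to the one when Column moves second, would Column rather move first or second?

second

If Row leads: Column's best replies are T→W, M→W, B→X; Row's induced payoffs 12, 10, 14; outcome (B, X), payoffs (14, 18).
If Column leads: Row's best replies are W→T, X→M, Y→T, Z→B; Column's induced payoffs 12, 5, 7, 0; outcome (T, W), payoffs (12, 12).
Column gets 12 moving first and 18 moving second, so Column prefers to move second.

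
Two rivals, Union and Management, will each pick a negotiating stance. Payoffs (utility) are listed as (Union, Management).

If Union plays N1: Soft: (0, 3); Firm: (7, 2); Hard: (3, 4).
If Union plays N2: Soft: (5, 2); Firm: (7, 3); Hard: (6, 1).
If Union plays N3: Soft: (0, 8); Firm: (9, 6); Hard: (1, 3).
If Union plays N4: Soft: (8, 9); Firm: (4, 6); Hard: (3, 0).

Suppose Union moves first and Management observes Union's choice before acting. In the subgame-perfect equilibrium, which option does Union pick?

N4

Solve by backward induction (Union leads).
- N1 → Management plays Hard (best of 3, 2, 4); Union gets 3.
- N2 → Management plays Firm (best of 2, 3, 1); Union gets 7.
- N3 → Management plays Soft (best of 8, 6, 3); Union gets 0.
- N4 → Management plays Soft (best of 9, 6, 0); Union gets 8.
Maximizing over 3, 7, 0, 8, Union chooses N4. Subgame-perfect outcome: (N4, Soft) with payoffs (8, 9).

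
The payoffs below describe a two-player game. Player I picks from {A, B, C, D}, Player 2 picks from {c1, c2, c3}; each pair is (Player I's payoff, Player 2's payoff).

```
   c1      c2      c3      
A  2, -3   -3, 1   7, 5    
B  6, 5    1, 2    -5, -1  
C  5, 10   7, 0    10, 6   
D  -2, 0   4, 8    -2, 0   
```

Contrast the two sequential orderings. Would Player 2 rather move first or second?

If Player I leads: Player 2's best replies are A→c3, B→c1, C→c1, D→c2; Player I's induced payoffs 7, 6, 5, 4; outcome (A, c3), payoffs (7, 5).
If Player 2 leads: Player I's best replies are c1→B, c2→C, c3→C; Player 2's induced payoffs 5, 0, 6; outcome (C, c3), payoffs (10, 6).
Player 2 gets 6 moving first and 5 moving second, so Player 2 prefers to move first.

first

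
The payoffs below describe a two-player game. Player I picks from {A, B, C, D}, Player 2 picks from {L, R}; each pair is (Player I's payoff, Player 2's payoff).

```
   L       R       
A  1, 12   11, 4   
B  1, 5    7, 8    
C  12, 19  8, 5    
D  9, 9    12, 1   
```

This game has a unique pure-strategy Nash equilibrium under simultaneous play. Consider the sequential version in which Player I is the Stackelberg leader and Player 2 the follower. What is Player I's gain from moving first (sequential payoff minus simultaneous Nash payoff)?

Backward induction with Player I moving first.
- A: Player 2 compares 12, 4 and picks L; Player I would get 1.
- B: Player 2 compares 5, 8 and picks R; Player I would get 7.
- C: Player 2 compares 19, 5 and picks L; Player I would get 12.
- D: Player 2 compares 9, 1 and picks L; Player I would get 9.
Player I's induced payoffs are 1, 7, 12, 9, so Player I commits to C. Subgame-perfect outcome: (C, L) with payoffs (12, 19).
For the simultaneous game, intersect best replies.
Player I's best replies: L→C; R→D.
Player 2's best replies: A→L; B→R; C→L; D→L.
Only (C, L) has each player best-responding; Nash payoffs (12, 19).
Player I's commitment gain: 12 − 12 = 0.

0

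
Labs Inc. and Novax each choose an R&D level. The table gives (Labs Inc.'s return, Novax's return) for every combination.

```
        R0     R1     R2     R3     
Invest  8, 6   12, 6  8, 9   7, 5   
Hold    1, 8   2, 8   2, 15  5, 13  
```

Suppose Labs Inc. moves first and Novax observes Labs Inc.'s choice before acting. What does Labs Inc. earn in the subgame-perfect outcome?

Backward induction with Labs Inc. moving first.
- Invest: BR = R2, leader payoff 8.
- Hold: BR = R2, leader payoff 2.
Maximizing over 8, 2, Labs Inc. chooses Invest. Subgame-perfect outcome: (Invest, R2) with payoffs (8, 9).

8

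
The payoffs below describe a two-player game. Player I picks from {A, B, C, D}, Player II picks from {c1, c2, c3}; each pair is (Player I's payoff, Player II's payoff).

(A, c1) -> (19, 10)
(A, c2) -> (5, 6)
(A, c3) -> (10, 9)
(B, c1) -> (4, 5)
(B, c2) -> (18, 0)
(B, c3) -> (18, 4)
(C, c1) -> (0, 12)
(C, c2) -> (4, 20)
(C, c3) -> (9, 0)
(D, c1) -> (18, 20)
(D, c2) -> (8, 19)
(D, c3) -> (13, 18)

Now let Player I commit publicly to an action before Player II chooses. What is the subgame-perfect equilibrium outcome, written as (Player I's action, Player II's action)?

(A, c1)

Solve by backward induction (Player I leads).
- A → Player II plays c1 (best of 10, 6, 9); Player I gets 19.
- B → Player II plays c1 (best of 5, 0, 4); Player I gets 4.
- C → Player II plays c2 (best of 12, 20, 0); Player I gets 4.
- D → Player II plays c1 (best of 20, 19, 18); Player I gets 18.
Maximizing over 19, 4, 4, 18, Player I chooses A. Subgame-perfect outcome: (A, c1) with payoffs (19, 10).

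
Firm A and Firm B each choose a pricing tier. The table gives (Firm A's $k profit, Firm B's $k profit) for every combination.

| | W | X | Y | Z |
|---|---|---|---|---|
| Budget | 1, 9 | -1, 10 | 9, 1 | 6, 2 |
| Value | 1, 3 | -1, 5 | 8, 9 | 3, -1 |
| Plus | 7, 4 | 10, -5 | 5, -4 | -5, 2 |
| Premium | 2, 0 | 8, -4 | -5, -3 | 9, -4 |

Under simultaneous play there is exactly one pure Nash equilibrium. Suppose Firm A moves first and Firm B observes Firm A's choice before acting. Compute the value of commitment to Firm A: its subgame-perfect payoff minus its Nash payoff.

Solve by backward induction (Firm A leads).
- Budget: BR = X, leader payoff -1.
- Value: BR = Y, leader payoff 8.
- Plus: BR = W, leader payoff 7.
- Premium: BR = W, leader payoff 2.
Maximizing over -1, 8, 7, 2, Firm A chooses Value. Subgame-perfect outcome: (Value, Y) with payoffs (8, 9).
Now find the simultaneous Nash equilibrium.
Firm A's best replies: W→Plus; X→Plus; Y→Budget; Z→Premium.
Firm B's best replies: Budget→X; Value→Y; Plus→W; Premium→W.
The unique mutual best reply is (Plus, W), giving (7, 4).
Firm A's commitment gain: 8 − 7 = 1.

1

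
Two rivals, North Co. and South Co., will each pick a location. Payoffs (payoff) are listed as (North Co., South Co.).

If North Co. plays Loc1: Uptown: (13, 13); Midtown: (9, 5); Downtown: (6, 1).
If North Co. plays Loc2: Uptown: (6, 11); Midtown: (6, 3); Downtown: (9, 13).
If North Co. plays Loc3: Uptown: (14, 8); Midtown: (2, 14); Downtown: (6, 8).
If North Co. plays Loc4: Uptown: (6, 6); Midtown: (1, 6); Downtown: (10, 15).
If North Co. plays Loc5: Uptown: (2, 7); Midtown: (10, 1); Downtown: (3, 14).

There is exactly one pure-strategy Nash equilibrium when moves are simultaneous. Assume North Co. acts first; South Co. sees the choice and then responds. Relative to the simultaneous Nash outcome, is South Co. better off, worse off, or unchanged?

Solve by backward induction (North Co. leads).
- Loc1: BR = Uptown, leader payoff 13.
- Loc2: BR = Downtown, leader payoff 9.
- Loc3: BR = Midtown, leader payoff 2.
- Loc4: BR = Downtown, leader payoff 10.
- Loc5: BR = Downtown, leader payoff 3.
North Co.'s induced payoffs are 13, 9, 2, 10, 3, so North Co. commits to Loc1. Subgame-perfect outcome: (Loc1, Uptown) with payoffs (13, 13).
For the simultaneous game, intersect best replies.
North Co.'s best replies: Uptown→Loc3; Midtown→Loc5; Downtown→Loc4.
South Co.'s best replies: Loc1→Uptown; Loc2→Downtown; Loc3→Midtown; Loc4→Downtown; Loc5→Downtown.
Only (Loc4, Downtown) has each player best-responding; Nash payoffs (10, 15).
South Co. earns 13 sequentially versus 15 at the Nash outcome: worse off.

worse off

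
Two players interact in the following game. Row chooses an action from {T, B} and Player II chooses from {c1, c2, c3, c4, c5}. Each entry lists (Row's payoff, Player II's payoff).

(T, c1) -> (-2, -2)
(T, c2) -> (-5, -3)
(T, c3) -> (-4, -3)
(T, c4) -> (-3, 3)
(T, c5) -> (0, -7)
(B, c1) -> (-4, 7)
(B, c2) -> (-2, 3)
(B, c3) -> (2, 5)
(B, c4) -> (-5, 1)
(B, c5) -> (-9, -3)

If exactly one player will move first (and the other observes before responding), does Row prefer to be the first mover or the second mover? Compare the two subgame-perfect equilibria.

If Row leads: Player II's best replies are T→c4, B→c1; Row's induced payoffs -3, -4; outcome (T, c4), payoffs (-3, 3).
If Player II leads: Row's best replies are c1→T, c2→B, c3→B, c4→T, c5→T; Player II's induced payoffs -2, 3, 5, 3, -7; outcome (B, c3), payoffs (2, 5).
Row gets -3 moving first and 2 moving second, so Row prefers to move second.

second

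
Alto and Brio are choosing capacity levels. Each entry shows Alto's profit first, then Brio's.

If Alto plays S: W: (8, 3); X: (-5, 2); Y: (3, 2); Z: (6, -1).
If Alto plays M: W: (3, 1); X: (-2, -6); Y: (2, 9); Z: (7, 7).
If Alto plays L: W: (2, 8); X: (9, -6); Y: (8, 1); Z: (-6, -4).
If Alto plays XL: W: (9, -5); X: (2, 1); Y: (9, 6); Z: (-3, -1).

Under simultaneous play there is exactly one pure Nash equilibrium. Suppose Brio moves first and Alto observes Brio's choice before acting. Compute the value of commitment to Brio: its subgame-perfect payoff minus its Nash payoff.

1

Alto best-responds to each possible Brio move:
- W → Alto plays XL (best of 8, 3, 2, 9); Brio gets -5.
- X → Alto plays L (best of -5, -2, 9, 2); Brio gets -6.
- Y → Alto plays XL (best of 3, 2, 8, 9); Brio gets 6.
- Z → Alto plays M (best of 6, 7, -6, -3); Brio gets 7.
Maximizing over -5, -6, 6, 7, Brio chooses Z. Subgame-perfect outcome: (M, Z) with payoffs (7, 7).
Under simultaneous play:
Alto's best replies: W→XL; X→L; Y→XL; Z→M.
Brio's best replies: S→W; M→Y; L→W; XL→Y.
The unique mutual best reply is (XL, Y), giving (9, 6).
Brio's commitment gain: 7 − 6 = 1.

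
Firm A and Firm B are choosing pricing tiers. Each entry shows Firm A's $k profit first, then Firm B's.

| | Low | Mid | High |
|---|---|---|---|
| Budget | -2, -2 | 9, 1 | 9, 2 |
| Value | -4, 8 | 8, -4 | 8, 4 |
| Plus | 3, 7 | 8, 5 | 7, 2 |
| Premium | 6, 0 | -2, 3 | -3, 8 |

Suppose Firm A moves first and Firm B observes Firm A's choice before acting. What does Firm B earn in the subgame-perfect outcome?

Backward induction with Firm A moving first.
- Budget: BR = High, leader payoff 9.
- Value: BR = Low, leader payoff -4.
- Plus: BR = Low, leader payoff 3.
- Premium: BR = High, leader payoff -3.
Among 9, -4, 3, -3, the best is 9 at Budget. Subgame-perfect outcome: (Budget, High) with payoffs (9, 2).

2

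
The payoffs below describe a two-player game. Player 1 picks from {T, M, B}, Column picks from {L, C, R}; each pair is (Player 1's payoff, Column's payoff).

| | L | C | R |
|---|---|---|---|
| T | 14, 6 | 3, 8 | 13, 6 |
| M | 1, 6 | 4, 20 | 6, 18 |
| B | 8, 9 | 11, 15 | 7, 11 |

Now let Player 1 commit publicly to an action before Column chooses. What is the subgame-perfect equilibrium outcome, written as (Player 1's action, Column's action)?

(B, C)

Solve by backward induction (Player 1 leads).
- T → Column plays C (best of 6, 8, 6); Player 1 gets 3.
- M → Column plays C (best of 6, 20, 18); Player 1 gets 4.
- B → Column plays C (best of 9, 15, 11); Player 1 gets 11.
Among 3, 4, 11, the best is 11 at B. Subgame-perfect outcome: (B, C) with payoffs (11, 15).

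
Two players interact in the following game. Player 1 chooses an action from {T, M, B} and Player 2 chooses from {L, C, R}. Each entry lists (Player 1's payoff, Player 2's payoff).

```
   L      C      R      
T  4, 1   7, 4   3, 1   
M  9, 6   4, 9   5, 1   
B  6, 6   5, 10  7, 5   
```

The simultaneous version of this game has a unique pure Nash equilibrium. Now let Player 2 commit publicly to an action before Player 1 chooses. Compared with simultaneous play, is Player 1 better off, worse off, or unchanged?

Player 1 best-responds to each possible Player 2 move:
- L → Player 1 plays M (best of 4, 9, 6); Player 2 gets 6.
- C → Player 1 plays T (best of 7, 4, 5); Player 2 gets 4.
- R → Player 1 plays B (best of 3, 5, 7); Player 2 gets 5.
Player 2's induced payoffs are 6, 4, 5, so Player 2 commits to L. Subgame-perfect outcome: (M, L) with payoffs (9, 6).
Under simultaneous play:
Player 1's best replies: L→M; C→T; R→B.
Player 2's best replies: T→C; M→C; B→C.
The unique mutual best reply is (T, C), giving (7, 4).
Player 1 earns 9 sequentially versus 7 at the Nash outcome: better off.

better off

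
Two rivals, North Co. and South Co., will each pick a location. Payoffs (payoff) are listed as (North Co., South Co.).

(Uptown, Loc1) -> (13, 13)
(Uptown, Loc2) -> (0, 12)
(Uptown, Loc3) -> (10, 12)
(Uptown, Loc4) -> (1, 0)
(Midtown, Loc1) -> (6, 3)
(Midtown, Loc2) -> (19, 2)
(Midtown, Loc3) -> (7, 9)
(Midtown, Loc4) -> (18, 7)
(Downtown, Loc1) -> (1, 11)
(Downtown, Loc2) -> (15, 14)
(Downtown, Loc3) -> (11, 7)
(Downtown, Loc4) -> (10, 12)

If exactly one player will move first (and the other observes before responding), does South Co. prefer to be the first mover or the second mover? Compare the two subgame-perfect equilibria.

If North Co. leads: South Co.'s best replies are Uptown→Loc1, Midtown→Loc3, Downtown→Loc2; North Co.'s induced payoffs 13, 7, 15; outcome (Downtown, Loc2), payoffs (15, 14).
If South Co. leads: North Co.'s best replies are Loc1→Uptown, Loc2→Midtown, Loc3→Downtown, Loc4→Midtown; South Co.'s induced payoffs 13, 2, 7, 7; outcome (Uptown, Loc1), payoffs (13, 13).
South Co. gets 13 moving first and 14 moving second, so South Co. prefers to move second.

second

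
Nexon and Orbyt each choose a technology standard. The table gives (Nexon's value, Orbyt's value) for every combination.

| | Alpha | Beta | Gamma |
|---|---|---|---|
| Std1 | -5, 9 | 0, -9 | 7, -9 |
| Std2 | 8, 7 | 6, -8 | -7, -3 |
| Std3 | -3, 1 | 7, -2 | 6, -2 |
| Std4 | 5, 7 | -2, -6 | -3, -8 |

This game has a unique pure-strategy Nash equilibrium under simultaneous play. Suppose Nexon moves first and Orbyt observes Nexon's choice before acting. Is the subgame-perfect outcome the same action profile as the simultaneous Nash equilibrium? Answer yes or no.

yes

Solve by backward induction (Nexon leads).
- Std1: Orbyt compares 9, -9, -9 and picks Alpha; Nexon would get -5.
- Std2: Orbyt compares 7, -8, -3 and picks Alpha; Nexon would get 8.
- Std3: Orbyt compares 1, -2, -2 and picks Alpha; Nexon would get -3.
- Std4: Orbyt compares 7, -6, -8 and picks Alpha; Nexon would get 5.
Maximizing over -5, 8, -3, 5, Nexon chooses Std2. Subgame-perfect outcome: (Std2, Alpha) with payoffs (8, 7).
Under simultaneous play:
Nexon's best replies: Alpha→Std2; Beta→Std3; Gamma→Std1.
Orbyt's best replies: Std1→Alpha; Std2→Alpha; Std3→Alpha; Std4→Alpha.
The unique mutual best reply is (Std2, Alpha), giving (8, 7).
Sequential outcome (Std2, Alpha) coincides with the Nash profile (Std2, Alpha).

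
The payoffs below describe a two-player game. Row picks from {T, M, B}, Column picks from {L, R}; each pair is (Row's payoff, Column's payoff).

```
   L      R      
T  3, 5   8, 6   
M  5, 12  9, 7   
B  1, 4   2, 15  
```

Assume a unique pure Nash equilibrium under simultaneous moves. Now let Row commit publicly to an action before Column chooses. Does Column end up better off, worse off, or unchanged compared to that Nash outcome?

worse off

Solve by backward induction (Row leads).
- T: BR = R, leader payoff 8.
- M: BR = L, leader payoff 5.
- B: BR = R, leader payoff 2.
Row's induced payoffs are 8, 5, 2, so Row commits to T. Subgame-perfect outcome: (T, R) with payoffs (8, 6).
For the simultaneous game, intersect best replies.
Row's best replies: L→M; R→M.
Column's best replies: T→R; M→L; B→R.
The unique mutual best reply is (M, L), giving (5, 12).
Column earns 6 sequentially versus 12 at the Nash outcome: worse off.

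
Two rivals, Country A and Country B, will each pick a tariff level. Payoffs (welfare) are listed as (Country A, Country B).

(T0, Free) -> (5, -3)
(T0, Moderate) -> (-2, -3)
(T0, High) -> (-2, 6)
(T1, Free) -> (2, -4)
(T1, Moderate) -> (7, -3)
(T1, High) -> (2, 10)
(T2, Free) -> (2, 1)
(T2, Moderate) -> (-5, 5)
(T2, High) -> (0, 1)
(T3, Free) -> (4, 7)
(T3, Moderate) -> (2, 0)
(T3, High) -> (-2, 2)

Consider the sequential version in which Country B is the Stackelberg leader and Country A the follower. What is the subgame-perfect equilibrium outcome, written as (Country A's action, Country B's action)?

Work backward from Country A's decision.
- Free: BR = T0, leader payoff -3.
- Moderate: BR = T1, leader payoff -3.
- High: BR = T1, leader payoff 10.
Maximizing over -3, -3, 10, Country B chooses High. Subgame-perfect outcome: (T1, High) with payoffs (2, 10).

(T1, High)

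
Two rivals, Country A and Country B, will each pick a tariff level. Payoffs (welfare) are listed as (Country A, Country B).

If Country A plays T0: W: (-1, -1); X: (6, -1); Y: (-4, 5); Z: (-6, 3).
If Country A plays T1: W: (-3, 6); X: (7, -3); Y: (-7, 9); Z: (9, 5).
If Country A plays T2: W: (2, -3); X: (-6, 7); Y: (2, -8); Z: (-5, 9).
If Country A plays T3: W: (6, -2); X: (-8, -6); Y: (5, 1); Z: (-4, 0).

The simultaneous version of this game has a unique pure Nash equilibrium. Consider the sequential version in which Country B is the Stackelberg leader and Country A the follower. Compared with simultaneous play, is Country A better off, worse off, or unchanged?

Work backward from Country A's decision.
- W: BR = T3, leader payoff -2.
- X: BR = T1, leader payoff -3.
- Y: BR = T3, leader payoff 1.
- Z: BR = T1, leader payoff 5.
Among -2, -3, 1, 5, the best is 5 at Z. Subgame-perfect outcome: (T1, Z) with payoffs (9, 5).
Now find the simultaneous Nash equilibrium.
Country A's best replies: W→T3; X→T1; Y→T3; Z→T1.
Country B's best replies: T0→Y; T1→Y; T2→Z; T3→Y.
Only (T3, Y) has each player best-responding; Nash payoffs (5, 1).
Country A earns 9 sequentially versus 5 at the Nash outcome: better off.

better off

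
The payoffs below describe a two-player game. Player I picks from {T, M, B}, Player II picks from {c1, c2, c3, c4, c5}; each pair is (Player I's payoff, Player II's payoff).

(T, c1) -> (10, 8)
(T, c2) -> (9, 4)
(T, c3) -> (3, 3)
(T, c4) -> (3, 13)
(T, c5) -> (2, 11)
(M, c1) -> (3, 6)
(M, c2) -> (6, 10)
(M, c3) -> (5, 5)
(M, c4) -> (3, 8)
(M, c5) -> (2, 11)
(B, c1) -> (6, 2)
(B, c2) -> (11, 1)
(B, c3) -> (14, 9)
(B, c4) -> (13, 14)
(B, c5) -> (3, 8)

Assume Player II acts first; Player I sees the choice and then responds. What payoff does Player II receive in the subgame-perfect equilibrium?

14

Solve by backward induction (Player II leads).
- c1 → Player I plays T (best of 10, 3, 6); Player II gets 8.
- c2 → Player I plays B (best of 9, 6, 11); Player II gets 1.
- c3 → Player I plays B (best of 3, 5, 14); Player II gets 9.
- c4 → Player I plays B (best of 3, 3, 13); Player II gets 14.
- c5 → Player I plays B (best of 2, 2, 3); Player II gets 8.
Maximizing over 8, 1, 9, 14, 8, Player II chooses c4. Subgame-perfect outcome: (B, c4) with payoffs (13, 14).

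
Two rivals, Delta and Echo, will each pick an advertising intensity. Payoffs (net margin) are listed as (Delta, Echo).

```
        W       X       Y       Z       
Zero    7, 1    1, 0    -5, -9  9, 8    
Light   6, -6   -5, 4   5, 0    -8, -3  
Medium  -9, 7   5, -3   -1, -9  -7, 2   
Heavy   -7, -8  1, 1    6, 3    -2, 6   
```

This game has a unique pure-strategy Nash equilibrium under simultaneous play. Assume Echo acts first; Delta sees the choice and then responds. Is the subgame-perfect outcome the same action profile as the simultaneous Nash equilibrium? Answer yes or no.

Solve by backward induction (Echo leads).
- W: BR = Zero, leader payoff 1.
- X: BR = Medium, leader payoff -3.
- Y: BR = Heavy, leader payoff 3.
- Z: BR = Zero, leader payoff 8.
Echo's induced payoffs are 1, -3, 3, 8, so Echo commits to Z. Subgame-perfect outcome: (Zero, Z) with payoffs (9, 8).
For the simultaneous game, intersect best replies.
Delta's best replies: W→Zero; X→Medium; Y→Heavy; Z→Zero.
Echo's best replies: Zero→Z; Light→X; Medium→W; Heavy→Z.
Only (Zero, Z) has each player best-responding; Nash payoffs (9, 8).
Sequential outcome (Zero, Z) coincides with the Nash profile (Zero, Z).

yes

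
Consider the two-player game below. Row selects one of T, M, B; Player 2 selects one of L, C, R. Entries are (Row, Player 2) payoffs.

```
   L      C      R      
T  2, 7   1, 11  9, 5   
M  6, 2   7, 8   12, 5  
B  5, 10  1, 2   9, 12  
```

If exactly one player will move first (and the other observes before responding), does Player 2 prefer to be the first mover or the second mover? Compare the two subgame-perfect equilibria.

If Row leads: Player 2's best replies are T→C, M→C, B→R; Row's induced payoffs 1, 7, 9; outcome (B, R), payoffs (9, 12).
If Player 2 leads: Row's best replies are L→M, C→M, R→M; Player 2's induced payoffs 2, 8, 5; outcome (M, C), payoffs (7, 8).
Player 2 gets 8 moving first and 12 moving second, so Player 2 prefers to move second.

second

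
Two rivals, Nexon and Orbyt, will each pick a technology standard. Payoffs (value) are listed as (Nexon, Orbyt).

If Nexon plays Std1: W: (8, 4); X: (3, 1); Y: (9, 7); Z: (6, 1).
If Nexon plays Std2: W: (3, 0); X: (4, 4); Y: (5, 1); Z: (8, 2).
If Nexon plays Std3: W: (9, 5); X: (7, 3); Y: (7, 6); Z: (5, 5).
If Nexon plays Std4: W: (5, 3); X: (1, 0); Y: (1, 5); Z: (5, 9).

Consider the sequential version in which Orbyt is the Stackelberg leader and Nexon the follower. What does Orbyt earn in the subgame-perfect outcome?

Nexon best-responds to each possible Orbyt move:
- W: BR = Std3, leader payoff 5.
- X: BR = Std3, leader payoff 3.
- Y: BR = Std1, leader payoff 7.
- Z: BR = Std2, leader payoff 2.
Among 5, 3, 7, 2, the best is 7 at Y. Subgame-perfect outcome: (Std1, Y) with payoffs (9, 7).

7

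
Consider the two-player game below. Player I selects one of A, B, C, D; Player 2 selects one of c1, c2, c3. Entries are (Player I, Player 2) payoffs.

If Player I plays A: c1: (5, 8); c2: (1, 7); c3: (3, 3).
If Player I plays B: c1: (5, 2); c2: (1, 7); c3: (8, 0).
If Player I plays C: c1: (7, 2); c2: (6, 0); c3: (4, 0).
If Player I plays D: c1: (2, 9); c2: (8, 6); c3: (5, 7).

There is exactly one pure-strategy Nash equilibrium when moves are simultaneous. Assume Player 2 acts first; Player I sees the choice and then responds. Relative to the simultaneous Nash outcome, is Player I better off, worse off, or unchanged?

better off

Solve by backward induction (Player 2 leads).
- c1: Player I compares 5, 5, 7, 2 and picks C; Player 2 would get 2.
- c2: Player I compares 1, 1, 6, 8 and picks D; Player 2 would get 6.
- c3: Player I compares 3, 8, 4, 5 and picks B; Player 2 would get 0.
Player 2's induced payoffs are 2, 6, 0, so Player 2 commits to c2. Subgame-perfect outcome: (D, c2) with payoffs (8, 6).
Under simultaneous play:
Player I's best replies: c1→C; c2→D; c3→B.
Player 2's best replies: A→c1; B→c2; C→c1; D→c1.
The unique mutual best reply is (C, c1), giving (7, 2).
Player I earns 8 sequentially versus 7 at the Nash outcome: better off.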